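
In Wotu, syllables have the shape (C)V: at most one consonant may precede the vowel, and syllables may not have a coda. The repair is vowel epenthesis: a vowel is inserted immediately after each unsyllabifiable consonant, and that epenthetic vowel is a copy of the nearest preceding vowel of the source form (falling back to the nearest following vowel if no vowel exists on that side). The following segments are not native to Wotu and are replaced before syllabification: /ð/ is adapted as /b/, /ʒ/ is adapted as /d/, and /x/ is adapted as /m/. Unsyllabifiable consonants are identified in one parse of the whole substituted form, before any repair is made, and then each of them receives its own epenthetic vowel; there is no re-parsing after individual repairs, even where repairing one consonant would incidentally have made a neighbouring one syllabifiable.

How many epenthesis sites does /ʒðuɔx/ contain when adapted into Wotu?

2

After substitution the input is /dbuɔm/.
The unsyllabifiable consonants are /d/, /m/; each receives one epenthetic vowel.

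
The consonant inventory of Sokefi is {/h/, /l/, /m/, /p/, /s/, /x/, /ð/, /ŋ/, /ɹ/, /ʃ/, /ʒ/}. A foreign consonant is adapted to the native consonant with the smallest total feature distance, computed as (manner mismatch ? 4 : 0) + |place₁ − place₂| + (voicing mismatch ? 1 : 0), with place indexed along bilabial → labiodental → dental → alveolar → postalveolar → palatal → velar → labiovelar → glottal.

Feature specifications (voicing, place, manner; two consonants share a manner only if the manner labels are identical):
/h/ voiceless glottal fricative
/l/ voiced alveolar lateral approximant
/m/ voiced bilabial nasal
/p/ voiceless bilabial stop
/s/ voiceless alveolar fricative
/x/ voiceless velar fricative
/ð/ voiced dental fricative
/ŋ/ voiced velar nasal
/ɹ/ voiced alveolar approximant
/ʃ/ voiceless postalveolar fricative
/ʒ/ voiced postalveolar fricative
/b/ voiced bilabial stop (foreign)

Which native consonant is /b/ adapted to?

p

/p/ is closest: same manner (stop), place distance 0 (bilabial→bilabial), voicing differs (+1); total 1. Next closest is /m/ at distance 4.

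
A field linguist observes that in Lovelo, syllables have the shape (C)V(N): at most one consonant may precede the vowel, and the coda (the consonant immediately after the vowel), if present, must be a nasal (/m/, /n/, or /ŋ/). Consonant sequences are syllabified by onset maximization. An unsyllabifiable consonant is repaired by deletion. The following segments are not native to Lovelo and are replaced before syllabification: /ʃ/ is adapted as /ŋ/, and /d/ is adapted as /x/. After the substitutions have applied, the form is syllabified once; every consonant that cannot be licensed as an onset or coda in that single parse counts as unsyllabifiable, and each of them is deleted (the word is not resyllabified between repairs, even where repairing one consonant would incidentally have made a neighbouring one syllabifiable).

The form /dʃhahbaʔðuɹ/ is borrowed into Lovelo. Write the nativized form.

Substitution: /d/ → /x/, /ʃ/ → /ŋ/, giving /xŋhahbaʔðuɹ/.
Under (C)V(N), the unsyllabifiable consonants are /x/, /ŋ/, /h/, /ʔ/, /ɹ/ (only a nasal (/m/, /n/, or /ŋ/) is licensed in coda position; onsets are limited to one consonant).
Deletion applies to /x/, /ŋ/, /h/, /ʔ/, /ɹ/.

habaðu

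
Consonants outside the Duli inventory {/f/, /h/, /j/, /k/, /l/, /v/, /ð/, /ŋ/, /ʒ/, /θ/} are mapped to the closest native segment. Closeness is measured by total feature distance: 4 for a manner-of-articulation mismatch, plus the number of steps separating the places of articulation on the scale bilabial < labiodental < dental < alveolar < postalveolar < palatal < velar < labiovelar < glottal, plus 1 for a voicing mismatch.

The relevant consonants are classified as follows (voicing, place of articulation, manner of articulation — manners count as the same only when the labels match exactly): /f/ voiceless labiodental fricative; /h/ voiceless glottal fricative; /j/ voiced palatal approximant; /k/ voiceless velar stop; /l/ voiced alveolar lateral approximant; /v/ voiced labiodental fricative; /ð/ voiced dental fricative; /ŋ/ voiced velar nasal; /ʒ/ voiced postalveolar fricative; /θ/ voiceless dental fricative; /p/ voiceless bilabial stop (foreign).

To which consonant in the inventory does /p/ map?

/f/ is closest: manner differs (stop→fricative, +4), place distance 1 (bilabial→labiodental), same voicing; total 5. Next closest is /k/ at distance 6.

f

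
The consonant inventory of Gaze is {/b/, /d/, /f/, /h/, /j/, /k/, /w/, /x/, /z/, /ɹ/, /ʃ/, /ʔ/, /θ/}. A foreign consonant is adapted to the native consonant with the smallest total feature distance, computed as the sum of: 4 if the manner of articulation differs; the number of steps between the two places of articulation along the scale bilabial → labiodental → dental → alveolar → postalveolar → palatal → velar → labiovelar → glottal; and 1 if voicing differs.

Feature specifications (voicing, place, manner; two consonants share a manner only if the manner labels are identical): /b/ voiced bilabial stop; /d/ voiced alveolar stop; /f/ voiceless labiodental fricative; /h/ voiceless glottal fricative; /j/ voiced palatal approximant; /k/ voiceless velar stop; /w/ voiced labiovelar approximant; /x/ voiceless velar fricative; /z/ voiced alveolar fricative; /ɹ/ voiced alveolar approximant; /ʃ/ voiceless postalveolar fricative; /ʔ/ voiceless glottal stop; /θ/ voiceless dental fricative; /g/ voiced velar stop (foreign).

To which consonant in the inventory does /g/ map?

k

/k/ is closest: same manner (stop), place distance 0 (velar→velar), voicing differs (+1); total 1. Next closest is /d/ at distance 3.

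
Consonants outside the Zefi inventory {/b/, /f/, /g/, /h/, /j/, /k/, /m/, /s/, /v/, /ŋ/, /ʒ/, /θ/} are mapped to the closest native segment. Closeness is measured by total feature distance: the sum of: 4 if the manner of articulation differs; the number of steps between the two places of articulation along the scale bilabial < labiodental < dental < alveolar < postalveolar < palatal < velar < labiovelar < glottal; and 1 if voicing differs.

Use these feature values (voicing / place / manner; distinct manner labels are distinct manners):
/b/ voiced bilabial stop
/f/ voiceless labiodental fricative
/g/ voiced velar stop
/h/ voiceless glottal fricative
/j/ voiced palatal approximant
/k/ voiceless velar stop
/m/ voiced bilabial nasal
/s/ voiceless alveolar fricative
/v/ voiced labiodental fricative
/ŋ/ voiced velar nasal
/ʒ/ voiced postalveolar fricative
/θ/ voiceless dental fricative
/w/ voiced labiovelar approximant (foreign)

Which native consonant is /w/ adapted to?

j

/j/ is closest: same manner (approximant), place distance 2 (labiovelar→palatal), same voicing; total 2. Next closest is /g/ at distance 5.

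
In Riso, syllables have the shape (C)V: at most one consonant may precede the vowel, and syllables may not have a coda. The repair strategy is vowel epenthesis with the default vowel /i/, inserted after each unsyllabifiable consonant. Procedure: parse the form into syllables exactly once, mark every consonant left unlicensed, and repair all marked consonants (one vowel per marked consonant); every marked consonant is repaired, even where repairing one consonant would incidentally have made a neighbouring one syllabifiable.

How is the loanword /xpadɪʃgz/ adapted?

xipadɪʃigizi

Syllabifying with onset maximization leaves /x/, /ʃ/, /g/, /z/ stranded (no codas are permitted; onsets are limited to one consonant).
Each unlicensed consonant becomes the onset of a new syllable: /x/ → /xi/, /ʃ/ → /ʃi/, /g/ → /gi/, /z/ → /zi/.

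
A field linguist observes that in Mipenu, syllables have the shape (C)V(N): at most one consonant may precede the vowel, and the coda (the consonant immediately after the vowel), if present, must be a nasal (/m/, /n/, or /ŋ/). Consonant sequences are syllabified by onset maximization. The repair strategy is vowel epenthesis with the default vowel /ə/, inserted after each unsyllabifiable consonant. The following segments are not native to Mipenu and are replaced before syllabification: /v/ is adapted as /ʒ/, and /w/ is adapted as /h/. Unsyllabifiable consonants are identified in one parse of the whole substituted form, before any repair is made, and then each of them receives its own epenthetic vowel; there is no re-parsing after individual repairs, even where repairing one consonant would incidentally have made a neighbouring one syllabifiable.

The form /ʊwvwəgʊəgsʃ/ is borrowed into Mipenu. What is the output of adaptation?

Substitution: /w/ → /h/, /v/ → /ʒ/, giving /ʊhʒhəgʊəgsʃ/.
The consonants /h/, /ʒ/, /g/, /s/, /ʃ/ cannot be parsed into a legal (C)V(N) syllable (only a nasal (/m/, /n/, or /ŋ/) is licensed in coda position; onsets are limited to one consonant).
Epenthesis after each stranded consonant: /h/ → /hə/, /ʒ/ → /ʒə/, /g/ → /gə/, /s/ → /sə/, /ʃ/ → /ʃə/.

ʊhəʒəhəgʊəgəsəʃə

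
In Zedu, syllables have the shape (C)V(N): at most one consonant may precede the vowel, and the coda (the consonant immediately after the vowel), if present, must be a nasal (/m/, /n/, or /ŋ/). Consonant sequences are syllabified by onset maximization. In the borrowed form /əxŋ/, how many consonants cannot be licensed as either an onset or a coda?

2

The consonants /x/, /ŋ/ cannot be parsed into a legal (C)V(N) syllable (only a nasal (/m/, /n/, or /ŋ/) is licensed in coda position; onsets are limited to one consonant).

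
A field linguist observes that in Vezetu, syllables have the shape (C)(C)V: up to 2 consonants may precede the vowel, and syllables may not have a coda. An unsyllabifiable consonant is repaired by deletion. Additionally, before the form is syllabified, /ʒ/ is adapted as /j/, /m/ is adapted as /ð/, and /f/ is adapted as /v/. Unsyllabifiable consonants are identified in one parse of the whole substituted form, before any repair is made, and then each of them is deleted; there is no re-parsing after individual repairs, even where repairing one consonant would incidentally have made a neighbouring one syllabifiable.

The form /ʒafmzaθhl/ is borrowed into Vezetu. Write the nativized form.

Substitution: /ʒ/ → /j/, /f/ → /v/, /m/ → /ð/, giving /javðzaθhl/.
Under (C)(C)V, the unsyllabifiable consonants are /v/, /θ/, /h/, /l/ (no codas are permitted; onsets may contain at most 2 consonants).
Each unlicensed consonant is deleted: /v/, /θ/, /h/, /l/.

jaðza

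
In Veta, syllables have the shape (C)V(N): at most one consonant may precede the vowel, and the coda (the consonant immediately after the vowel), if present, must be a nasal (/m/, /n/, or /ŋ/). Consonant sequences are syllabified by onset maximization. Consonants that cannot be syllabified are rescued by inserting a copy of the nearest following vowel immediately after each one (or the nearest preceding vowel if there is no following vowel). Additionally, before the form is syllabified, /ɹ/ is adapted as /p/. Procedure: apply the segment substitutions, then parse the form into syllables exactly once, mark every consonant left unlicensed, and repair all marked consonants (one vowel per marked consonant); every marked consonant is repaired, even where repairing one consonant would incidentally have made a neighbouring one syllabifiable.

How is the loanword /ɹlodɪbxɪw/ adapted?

Substitution: /ɹ/ → /p/, giving /plodɪbxɪw/.
Syllabifying with onset maximization leaves /p/, /b/, /w/ stranded (only a nasal (/m/, /n/, or /ŋ/) is licensed in coda position; onsets are limited to one consonant).
Epenthesis after each stranded consonant: /p/ → /po/, /b/ → /bɪ/, /w/ → /wɪ/.

polodɪbɪxɪwɪ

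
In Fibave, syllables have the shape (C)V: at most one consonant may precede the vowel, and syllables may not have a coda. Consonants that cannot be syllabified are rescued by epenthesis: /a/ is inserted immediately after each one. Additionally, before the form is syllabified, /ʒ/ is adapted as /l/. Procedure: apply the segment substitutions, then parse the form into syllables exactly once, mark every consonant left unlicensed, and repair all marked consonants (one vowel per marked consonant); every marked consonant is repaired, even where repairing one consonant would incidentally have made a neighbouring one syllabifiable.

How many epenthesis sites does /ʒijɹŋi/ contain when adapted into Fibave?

2

After substitution the input is /lijɹŋi/.
The unsyllabifiable consonants are /j/, /ɹ/; each receives one epenthetic vowel.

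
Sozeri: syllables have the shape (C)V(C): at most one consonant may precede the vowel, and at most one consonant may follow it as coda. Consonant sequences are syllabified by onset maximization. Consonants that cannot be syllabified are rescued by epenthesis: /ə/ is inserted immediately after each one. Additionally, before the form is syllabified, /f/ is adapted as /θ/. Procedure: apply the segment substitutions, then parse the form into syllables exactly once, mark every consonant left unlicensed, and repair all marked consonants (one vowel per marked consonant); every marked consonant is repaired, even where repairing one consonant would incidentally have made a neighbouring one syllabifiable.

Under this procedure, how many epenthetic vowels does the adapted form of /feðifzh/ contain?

After substitution the input is /θeðiθzh/.
The unsyllabifiable consonants are /z/, /h/; each receives one epenthetic vowel.

2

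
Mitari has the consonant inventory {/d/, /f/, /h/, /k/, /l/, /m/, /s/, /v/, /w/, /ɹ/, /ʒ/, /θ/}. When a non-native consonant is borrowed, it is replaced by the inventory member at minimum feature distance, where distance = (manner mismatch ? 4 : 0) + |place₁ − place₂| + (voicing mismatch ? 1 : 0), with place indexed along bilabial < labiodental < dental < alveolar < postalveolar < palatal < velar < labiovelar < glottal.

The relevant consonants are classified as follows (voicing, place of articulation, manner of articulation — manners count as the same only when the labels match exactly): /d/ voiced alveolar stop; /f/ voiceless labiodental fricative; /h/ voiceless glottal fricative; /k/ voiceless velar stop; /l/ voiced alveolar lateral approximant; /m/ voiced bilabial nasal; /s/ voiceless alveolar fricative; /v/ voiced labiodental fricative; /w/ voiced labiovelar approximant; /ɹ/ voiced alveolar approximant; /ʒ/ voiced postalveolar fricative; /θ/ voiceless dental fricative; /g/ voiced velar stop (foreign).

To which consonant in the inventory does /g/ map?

/k/ is closest: same manner (stop), place distance 0 (velar→velar), voicing differs (+1); total 1. Next closest is /d/ at distance 3.

k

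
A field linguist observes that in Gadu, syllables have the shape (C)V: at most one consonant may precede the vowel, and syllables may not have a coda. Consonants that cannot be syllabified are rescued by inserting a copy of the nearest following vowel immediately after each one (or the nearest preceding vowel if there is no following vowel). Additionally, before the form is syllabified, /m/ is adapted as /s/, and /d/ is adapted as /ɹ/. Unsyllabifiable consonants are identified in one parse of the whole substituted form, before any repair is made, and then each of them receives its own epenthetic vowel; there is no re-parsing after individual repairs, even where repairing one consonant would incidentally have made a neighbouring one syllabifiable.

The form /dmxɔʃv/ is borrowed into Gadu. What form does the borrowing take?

Substitution: /d/ → /ɹ/, /m/ → /s/, giving /ɹsxɔʃv/.
The consonants /ɹ/, /s/, /ʃ/, /v/ cannot be parsed into a legal (C)V syllable (no codas are permitted; onsets are limited to one consonant).
Each unlicensed consonant becomes the onset of a new syllable: /ɹ/ → /ɹɔ/, /s/ → /sɔ/, /ʃ/ → /ʃɔ/, /v/ → /vɔ/.

ɹɔsɔxɔʃɔvɔ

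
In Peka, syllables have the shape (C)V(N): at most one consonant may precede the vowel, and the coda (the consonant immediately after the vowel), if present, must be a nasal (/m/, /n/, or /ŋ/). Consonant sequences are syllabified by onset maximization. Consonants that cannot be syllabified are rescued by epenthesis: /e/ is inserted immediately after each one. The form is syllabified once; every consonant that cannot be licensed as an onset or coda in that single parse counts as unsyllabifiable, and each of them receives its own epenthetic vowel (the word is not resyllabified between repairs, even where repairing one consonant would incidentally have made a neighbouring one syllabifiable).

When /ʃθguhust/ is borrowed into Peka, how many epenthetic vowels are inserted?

4

The unsyllabifiable consonants are /ʃ/, /θ/, /s/, /t/; each receives one epenthetic vowel.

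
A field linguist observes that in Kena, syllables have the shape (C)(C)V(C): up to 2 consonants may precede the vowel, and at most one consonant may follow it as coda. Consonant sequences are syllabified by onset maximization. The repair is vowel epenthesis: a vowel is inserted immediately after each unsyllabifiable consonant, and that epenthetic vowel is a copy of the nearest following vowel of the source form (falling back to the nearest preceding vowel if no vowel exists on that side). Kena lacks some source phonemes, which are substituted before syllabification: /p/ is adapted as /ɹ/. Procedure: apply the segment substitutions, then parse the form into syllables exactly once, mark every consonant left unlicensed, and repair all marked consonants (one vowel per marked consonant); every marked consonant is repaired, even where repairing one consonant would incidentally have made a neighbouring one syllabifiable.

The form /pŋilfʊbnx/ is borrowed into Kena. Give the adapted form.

ɹŋilfʊbnʊxʊ

Substitution: /p/ → /ɹ/, giving /ɹŋilfʊbnx/.
The consonants /n/, /x/ cannot be parsed into a legal (C)(C)V(C) syllable (at most one coda consonant is licensed; onsets may contain at most 2 consonants).
Epenthesis after each stranded consonant: /n/ → /nʊ/, /x/ → /xʊ/.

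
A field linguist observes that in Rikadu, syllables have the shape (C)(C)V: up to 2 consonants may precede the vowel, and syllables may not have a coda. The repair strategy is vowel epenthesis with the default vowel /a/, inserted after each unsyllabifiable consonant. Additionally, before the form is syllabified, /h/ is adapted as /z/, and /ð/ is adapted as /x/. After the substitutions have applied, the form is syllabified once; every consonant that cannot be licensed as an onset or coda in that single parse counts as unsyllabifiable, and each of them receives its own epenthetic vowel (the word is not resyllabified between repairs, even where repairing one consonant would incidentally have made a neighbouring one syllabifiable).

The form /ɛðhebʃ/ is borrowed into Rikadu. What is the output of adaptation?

ɛxzebaʃa

Substitution: /ð/ → /x/, /h/ → /z/, giving /ɛxzebʃ/.
Syllabifying with onset maximization leaves /b/, /ʃ/ stranded (no codas are permitted; onsets may contain at most 2 consonants).
Epenthesis after each stranded consonant: /b/ → /ba/, /ʃ/ → /ʃa/.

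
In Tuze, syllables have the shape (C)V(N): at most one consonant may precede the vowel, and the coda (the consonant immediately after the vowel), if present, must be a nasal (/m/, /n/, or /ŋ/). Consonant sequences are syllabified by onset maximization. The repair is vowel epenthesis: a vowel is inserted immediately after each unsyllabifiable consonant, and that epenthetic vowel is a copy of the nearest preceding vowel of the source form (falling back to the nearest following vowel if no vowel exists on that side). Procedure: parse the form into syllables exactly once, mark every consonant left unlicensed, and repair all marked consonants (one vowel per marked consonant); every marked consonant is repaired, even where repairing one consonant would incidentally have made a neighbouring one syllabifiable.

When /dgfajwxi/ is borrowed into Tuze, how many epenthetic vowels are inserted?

The unsyllabifiable consonants are /d/, /g/, /j/, /w/; each receives one epenthetic vowel.

4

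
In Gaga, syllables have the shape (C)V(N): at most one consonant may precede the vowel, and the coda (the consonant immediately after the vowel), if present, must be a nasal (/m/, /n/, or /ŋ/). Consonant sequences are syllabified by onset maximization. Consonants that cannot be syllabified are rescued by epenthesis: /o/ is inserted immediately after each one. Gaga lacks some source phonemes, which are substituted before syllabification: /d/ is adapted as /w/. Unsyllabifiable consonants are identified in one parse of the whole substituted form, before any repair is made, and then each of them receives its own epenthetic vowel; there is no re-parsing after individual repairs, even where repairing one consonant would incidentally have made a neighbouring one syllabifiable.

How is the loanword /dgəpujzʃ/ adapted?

Substitution: /d/ → /w/, giving /wgəpujzʃ/.
Syllabifying with onset maximization leaves /w/, /j/, /z/, /ʃ/ stranded (only a nasal (/m/, /n/, or /ŋ/) is licensed in coda position; onsets are limited to one consonant).
Inserting the epenthetic vowel yields /w/ → /wo/, /j/ → /jo/, /z/ → /zo/, /ʃ/ → /ʃo/.

wogəpujozoʃo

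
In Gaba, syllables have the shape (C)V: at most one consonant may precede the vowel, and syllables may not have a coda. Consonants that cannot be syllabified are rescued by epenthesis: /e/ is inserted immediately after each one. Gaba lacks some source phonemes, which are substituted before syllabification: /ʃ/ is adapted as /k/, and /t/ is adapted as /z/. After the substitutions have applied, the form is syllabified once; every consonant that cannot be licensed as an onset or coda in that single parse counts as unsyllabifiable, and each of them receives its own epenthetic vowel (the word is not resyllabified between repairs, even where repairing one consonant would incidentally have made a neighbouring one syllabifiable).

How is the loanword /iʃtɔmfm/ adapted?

Substitution: /ʃ/ → /k/, /t/ → /z/, giving /ikzɔmfm/.
Under (C)V, the unsyllabifiable consonants are /k/, /m/, /f/, /m/ (no codas are permitted; onsets are limited to one consonant).
Inserting the epenthetic vowel yields /k/ → /ke/, /m/ → /me/, /f/ → /fe/, /m/ → /me/.

ikezɔmefeme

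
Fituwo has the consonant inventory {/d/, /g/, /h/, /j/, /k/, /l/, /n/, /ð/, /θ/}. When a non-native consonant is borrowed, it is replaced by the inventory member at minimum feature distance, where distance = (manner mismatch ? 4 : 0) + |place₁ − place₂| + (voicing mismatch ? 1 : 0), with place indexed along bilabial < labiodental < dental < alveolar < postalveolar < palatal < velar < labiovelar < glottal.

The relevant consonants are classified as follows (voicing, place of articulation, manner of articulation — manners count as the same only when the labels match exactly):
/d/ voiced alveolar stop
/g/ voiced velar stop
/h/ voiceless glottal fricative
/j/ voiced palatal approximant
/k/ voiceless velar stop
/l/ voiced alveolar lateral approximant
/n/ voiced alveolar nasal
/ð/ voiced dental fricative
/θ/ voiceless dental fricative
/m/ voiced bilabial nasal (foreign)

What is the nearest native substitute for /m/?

/n/ is closest: same manner (nasal), place distance 3 (bilabial→alveolar), same voicing; total 3. Next closest is /ð/ at distance 6.

n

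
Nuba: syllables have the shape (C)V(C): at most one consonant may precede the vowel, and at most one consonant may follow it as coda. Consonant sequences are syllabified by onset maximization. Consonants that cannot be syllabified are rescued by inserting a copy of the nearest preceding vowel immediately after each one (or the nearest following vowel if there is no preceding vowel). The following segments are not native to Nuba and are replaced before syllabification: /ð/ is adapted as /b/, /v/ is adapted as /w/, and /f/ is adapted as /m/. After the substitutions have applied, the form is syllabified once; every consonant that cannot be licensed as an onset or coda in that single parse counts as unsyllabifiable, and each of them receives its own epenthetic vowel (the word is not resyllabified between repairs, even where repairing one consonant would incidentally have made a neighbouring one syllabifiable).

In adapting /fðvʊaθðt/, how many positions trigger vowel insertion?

After substitution the input is /mbwʊaθbt/.
The unsyllabifiable consonants are /m/, /b/, /b/, /t/; each receives one epenthetic vowel.

4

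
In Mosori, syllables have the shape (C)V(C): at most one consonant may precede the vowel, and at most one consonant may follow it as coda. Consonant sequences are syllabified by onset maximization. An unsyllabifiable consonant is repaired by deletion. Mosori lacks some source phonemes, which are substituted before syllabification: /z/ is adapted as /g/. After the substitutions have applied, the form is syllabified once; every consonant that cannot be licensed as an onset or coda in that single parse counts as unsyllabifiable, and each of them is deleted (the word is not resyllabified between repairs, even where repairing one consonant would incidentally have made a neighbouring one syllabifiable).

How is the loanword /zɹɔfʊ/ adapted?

Substitution: /z/ → /g/, giving /gɹɔfʊ/.
The consonants /g/ cannot be parsed into a legal (C)V(C) syllable (at most one coda consonant is licensed; onsets are limited to one consonant).
Deletion applies to /g/.

ɹɔfʊ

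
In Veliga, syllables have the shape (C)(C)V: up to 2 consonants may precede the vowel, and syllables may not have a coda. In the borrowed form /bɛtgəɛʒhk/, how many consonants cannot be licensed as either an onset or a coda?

3

The consonants /ʒ/, /h/, /k/ cannot be parsed into a legal (C)(C)V syllable (no codas are permitted; onsets may contain at most 2 consonants).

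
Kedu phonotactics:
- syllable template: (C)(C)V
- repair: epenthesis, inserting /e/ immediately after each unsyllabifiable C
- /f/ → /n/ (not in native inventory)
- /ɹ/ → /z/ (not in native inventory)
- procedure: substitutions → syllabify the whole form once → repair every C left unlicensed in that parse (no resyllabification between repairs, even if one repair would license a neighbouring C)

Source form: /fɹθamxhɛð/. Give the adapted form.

Substitution: /f/ → /n/, /ɹ/ → /z/, giving /nzθamxhɛð/.
Under (C)(C)V, the unsyllabifiable consonants are /n/, /m/, /ð/ (no codas are permitted; onsets may contain at most 2 consonants).
Each unlicensed consonant becomes the onset of a new syllable: /n/ → /ne/, /m/ → /me/, /ð/ → /ðe/.

nezθamexhɛðe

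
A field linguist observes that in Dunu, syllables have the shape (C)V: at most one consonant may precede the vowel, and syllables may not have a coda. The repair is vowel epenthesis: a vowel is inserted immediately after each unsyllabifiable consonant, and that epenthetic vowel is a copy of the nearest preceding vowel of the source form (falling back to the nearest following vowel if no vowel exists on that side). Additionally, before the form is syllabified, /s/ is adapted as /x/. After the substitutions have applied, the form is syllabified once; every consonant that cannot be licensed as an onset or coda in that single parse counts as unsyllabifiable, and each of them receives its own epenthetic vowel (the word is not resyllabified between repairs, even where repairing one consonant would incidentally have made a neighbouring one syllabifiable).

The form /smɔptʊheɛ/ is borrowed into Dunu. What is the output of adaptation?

xɔmɔpɔtʊheɛ

Substitution: /s/ → /x/, giving /xmɔptʊheɛ/.
Under (C)V, the unsyllabifiable consonants are /x/, /p/ (no codas are permitted; onsets are limited to one consonant).
Epenthesis after each stranded consonant: /x/ → /xɔ/, /p/ → /pɔ/.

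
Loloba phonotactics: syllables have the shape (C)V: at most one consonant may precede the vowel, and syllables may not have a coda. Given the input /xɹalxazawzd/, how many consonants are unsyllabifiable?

Syllabifying with onset maximization leaves /x/, /l/, /w/, /z/, /d/ stranded (no codas are permitted; onsets are limited to one consonant).

5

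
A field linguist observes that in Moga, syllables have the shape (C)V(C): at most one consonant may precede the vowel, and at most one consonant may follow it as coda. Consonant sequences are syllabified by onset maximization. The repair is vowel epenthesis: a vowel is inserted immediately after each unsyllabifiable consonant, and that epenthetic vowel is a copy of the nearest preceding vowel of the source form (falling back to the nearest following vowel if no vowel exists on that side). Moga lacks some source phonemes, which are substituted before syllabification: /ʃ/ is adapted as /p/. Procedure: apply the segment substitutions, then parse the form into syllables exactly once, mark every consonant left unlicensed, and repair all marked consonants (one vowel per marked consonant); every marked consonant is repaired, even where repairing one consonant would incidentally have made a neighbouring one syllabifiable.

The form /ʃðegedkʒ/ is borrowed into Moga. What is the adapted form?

Substitution: /ʃ/ → /p/, giving /pðegedkʒ/.
Syllabifying with onset maximization leaves /p/, /k/, /ʒ/ stranded (at most one coda consonant is licensed; onsets are limited to one consonant).
Each unlicensed consonant becomes the onset of a new syllable: /p/ → /pe/, /k/ → /ke/, /ʒ/ → /ʒe/.

peðegedkeʒe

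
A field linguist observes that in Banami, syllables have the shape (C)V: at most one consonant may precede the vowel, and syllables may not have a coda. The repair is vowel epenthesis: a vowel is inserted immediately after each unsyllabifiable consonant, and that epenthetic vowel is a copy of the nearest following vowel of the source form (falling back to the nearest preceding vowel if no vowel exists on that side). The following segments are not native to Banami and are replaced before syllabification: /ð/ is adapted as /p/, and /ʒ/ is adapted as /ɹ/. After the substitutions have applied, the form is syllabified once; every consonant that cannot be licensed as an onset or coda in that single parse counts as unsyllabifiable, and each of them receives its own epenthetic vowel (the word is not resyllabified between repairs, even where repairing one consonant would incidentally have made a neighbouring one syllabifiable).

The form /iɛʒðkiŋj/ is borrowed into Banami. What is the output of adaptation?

Substitution: /ʒ/ → /ɹ/, /ð/ → /p/, giving /iɛɹpkiŋj/.
The consonants /ɹ/, /p/, /ŋ/, /j/ cannot be parsed into a legal (C)V syllable (no codas are permitted; onsets are limited to one consonant).
Inserting the epenthetic vowel yields /ɹ/ → /ɹi/, /p/ → /pi/, /ŋ/ → /ŋi/, /j/ → /ji/.

iɛɹipikiŋiji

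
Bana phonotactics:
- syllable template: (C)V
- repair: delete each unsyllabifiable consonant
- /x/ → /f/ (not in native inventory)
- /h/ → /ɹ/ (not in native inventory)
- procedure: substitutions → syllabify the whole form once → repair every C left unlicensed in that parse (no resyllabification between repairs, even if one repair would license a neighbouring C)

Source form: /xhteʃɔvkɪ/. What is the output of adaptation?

teʃɔkɪ

Substitution: /x/ → /f/, /h/ → /ɹ/, giving /fɹteʃɔvkɪ/.
The consonants /f/, /ɹ/, /v/ cannot be parsed into a legal (C)V syllable (no codas are permitted; onsets are limited to one consonant).
Each unlicensed consonant is deleted: /f/, /ɹ/, /v/.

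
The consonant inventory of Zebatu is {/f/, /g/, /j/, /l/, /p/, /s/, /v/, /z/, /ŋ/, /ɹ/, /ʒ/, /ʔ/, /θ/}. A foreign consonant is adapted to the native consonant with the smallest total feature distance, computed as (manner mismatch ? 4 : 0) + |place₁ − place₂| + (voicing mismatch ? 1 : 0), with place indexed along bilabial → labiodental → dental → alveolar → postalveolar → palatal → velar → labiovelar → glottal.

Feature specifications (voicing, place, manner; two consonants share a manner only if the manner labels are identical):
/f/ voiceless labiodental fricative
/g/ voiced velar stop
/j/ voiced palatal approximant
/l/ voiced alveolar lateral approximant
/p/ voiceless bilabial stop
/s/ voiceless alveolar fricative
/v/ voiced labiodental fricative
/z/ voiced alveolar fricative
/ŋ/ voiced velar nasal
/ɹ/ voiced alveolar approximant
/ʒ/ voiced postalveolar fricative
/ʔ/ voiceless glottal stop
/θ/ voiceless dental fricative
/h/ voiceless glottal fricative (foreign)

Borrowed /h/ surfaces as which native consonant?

ʔ

/ʔ/ is closest: manner differs (fricative→stop, +4), place distance 0 (glottal→glottal), same voicing; total 4. Next closest is /s/ at distance 5.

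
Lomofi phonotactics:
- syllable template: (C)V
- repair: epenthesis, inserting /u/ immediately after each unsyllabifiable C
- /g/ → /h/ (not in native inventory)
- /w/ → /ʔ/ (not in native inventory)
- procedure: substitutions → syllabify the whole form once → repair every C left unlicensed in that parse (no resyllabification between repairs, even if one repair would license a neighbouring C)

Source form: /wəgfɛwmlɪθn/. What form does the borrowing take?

Substitution: /w/ → /ʔ/, /g/ → /h/, giving /ʔəhfɛʔmlɪθn/.
Syllabifying with onset maximization leaves /h/, /ʔ/, /m/, /θ/, /n/ stranded (no codas are permitted; onsets are limited to one consonant).
Epenthesis after each stranded consonant: /h/ → /hu/, /ʔ/ → /ʔu/, /m/ → /mu/, /θ/ → /θu/, /n/ → /nu/.

ʔəhufɛʔumulɪθunu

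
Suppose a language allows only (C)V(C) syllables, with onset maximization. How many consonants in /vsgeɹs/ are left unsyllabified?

The consonants /v/, /s/, /s/ cannot be parsed into a legal (C)V(C) syllable (at most one coda consonant is licensed; onsets are limited to one consonant).

3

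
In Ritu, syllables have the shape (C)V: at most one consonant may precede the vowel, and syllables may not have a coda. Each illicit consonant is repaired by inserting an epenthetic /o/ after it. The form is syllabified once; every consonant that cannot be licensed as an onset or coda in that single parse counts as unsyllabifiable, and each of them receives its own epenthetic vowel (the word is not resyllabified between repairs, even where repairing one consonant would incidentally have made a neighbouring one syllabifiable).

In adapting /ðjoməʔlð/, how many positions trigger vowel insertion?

The unsyllabifiable consonants are /ð/, /ʔ/, /l/, /ð/; each receives one epenthetic vowel.

4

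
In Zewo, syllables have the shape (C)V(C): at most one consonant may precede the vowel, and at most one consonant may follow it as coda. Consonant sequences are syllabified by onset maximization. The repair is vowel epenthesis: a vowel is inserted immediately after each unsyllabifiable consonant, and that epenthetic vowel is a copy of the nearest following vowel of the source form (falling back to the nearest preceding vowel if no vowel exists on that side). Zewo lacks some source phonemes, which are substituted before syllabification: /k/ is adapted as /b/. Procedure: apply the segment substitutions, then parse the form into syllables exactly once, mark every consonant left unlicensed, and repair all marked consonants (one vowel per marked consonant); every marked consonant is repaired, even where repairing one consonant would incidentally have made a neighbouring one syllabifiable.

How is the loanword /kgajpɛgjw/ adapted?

bagajpɛgjɛwɛ

Substitution: /k/ → /b/, giving /bgajpɛgjw/.
Under (C)V(C), the unsyllabifiable consonants are /b/, /j/, /w/ (at most one coda consonant is licensed; onsets are limited to one consonant).
Inserting the epenthetic vowel yields /b/ → /ba/, /j/ → /jɛ/, /w/ → /wɛ/.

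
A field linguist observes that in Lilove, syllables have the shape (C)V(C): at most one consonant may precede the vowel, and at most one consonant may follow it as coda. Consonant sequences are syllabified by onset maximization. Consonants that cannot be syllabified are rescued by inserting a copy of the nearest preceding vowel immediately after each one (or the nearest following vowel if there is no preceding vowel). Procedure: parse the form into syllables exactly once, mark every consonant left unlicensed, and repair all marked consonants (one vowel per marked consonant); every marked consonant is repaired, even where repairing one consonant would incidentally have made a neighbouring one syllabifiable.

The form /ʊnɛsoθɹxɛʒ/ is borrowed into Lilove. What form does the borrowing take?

The consonants /ɹ/ cannot be parsed into a legal (C)V(C) syllable (at most one coda consonant is licensed; onsets are limited to one consonant).
Epenthesis after each stranded consonant: /ɹ/ → /ɹo/.

ʊnɛsoθɹoxɛʒ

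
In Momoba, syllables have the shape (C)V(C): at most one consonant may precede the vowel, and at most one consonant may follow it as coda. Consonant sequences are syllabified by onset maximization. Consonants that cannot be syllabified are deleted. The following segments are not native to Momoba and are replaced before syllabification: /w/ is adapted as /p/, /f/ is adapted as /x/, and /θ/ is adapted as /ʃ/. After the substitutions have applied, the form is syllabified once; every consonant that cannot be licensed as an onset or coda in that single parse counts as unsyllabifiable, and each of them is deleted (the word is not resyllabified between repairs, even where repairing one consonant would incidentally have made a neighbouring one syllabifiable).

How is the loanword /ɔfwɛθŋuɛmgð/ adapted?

ɔxpɛʃŋuɛm

Substitution: /f/ → /x/, /w/ → /p/, /θ/ → /ʃ/, giving /ɔxpɛʃŋuɛmgð/.
Syllabifying with onset maximization leaves /g/, /ð/ stranded (at most one coda consonant is licensed; onsets are limited to one consonant).
Each unlicensed consonant is deleted: /g/, /ð/.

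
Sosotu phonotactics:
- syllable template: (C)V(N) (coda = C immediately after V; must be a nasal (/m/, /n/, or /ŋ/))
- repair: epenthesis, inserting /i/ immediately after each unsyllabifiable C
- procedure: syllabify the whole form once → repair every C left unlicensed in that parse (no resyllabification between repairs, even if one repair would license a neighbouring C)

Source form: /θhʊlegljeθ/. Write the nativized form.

The consonants /θ/, /g/, /l/, /θ/ cannot be parsed into a legal (C)V(N) syllable (only a nasal (/m/, /n/, or /ŋ/) is licensed in coda position; onsets are limited to one consonant).
Inserting the epenthetic vowel yields /θ/ → /θi/, /g/ → /gi/, /l/ → /li/, /θ/ → /θi/.

θihʊlegilijeθi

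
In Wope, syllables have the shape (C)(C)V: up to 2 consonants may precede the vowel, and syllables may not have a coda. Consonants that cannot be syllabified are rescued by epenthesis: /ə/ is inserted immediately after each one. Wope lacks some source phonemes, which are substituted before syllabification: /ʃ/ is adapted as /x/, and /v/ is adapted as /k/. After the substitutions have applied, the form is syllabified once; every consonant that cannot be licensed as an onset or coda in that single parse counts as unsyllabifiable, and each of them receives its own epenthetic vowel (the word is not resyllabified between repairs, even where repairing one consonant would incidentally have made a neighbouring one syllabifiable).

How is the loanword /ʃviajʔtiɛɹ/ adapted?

Substitution: /ʃ/ → /x/, /v/ → /k/, giving /xkiajʔtiɛɹ/.
The consonants /j/, /ɹ/ cannot be parsed into a legal (C)(C)V syllable (no codas are permitted; onsets may contain at most 2 consonants).
Epenthesis after each stranded consonant: /j/ → /jə/, /ɹ/ → /ɹə/.

xkiajəʔtiɛɹə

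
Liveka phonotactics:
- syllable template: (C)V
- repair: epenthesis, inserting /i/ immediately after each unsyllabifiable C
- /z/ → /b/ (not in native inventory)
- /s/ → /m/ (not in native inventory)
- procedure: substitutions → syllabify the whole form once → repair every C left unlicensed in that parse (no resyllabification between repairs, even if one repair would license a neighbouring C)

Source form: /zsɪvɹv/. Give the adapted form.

Substitution: /z/ → /b/, /s/ → /m/, giving /bmɪvɹv/.
Syllabifying with onset maximization leaves /b/, /v/, /ɹ/, /v/ stranded (no codas are permitted; onsets are limited to one consonant).
Inserting the epenthetic vowel yields /b/ → /bi/, /v/ → /vi/, /ɹ/ → /ɹi/, /v/ → /vi/.

bimɪviɹivi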